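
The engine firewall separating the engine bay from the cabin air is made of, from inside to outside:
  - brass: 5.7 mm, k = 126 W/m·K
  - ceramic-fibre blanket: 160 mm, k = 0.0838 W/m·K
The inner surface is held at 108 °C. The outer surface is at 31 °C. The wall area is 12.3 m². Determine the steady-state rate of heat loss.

Q ≈ 496 W

Thermal resistances in series:
R_brass = L/(kA) = 0.0057/(126×12.3) = 3.678×10^-6 K/W
R_ceramic-fibre blanket = L/(kA) = 0.16/(0.0838×12.3) = 0.1552 K/W
R_total = 0.1552 K/W
Q = ΔT / R_total = 77 / 0.1552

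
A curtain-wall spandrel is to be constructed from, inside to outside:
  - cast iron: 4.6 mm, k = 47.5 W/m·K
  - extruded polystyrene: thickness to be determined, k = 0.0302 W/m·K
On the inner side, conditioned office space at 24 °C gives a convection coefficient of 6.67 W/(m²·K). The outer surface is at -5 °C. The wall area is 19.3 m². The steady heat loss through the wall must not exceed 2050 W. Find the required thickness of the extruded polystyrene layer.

Thermal resistances in series:
R_inner film = 1/(h_i·A) = 1/(6.67×19.3) = 0.007768 K/W
R_cast iron = L/(kA) = 0.0046/(47.5×19.3) = 5.018×10^-6 K/W
Sum of the known resistances R_other = 0.007773 K/W
Required total resistance R_tot = ΔT/Q_allow = 29/2050 = 0.01415 K/W
R_extruded polystyrene = R_tot − R_other = 0.006373 K/W
L = R·k·A = 0.006373×0.0302×19.3

L ≈ 3.71 mm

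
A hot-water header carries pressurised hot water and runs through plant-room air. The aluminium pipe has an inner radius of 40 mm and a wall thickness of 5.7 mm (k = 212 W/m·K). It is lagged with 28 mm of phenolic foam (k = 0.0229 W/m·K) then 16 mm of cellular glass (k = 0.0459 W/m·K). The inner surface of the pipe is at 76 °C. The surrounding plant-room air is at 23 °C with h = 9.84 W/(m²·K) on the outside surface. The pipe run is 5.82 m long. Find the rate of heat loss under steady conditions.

Q ≈ 73.7 W

Radial resistances (cylindrical: R_cond = ln(r_o/r_i)/(2πkL), R_conv = 1/(h·2πrL)):
R_aluminium pipe wall = ln(45.7/40)/(2π×212×5.82) = 1.718×10^-5 K/W
R_phenolic foam = ln(73.7/45.7)/(2π×0.0229×5.82) = 0.5707 K/W
R_cellular glass = ln(89.7/73.7)/(2π×0.0459×5.82) = 0.1171 K/W
R_outer film = 1/(h_o·2πr_oL) = 1/(9.84×2π×0.0897×5.82) = 0.03098 K/W
R_total = 0.7187 K/W
Q = ΔT/R_total = 53/0.7187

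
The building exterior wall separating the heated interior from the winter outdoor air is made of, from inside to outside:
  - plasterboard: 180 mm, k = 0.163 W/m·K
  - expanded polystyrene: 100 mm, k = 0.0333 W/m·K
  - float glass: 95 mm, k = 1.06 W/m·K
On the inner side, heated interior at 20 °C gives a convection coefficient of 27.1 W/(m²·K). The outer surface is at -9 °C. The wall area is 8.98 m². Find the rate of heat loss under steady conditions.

Q ≈ 61.5 W

Model the wall as resistances in series:
R_inner film = 1/(h_i·A) = 1/(27.1×8.98) = 0.004109 K/W
R_plasterboard = L/(kA) = 0.18/(0.163×8.98) = 0.123 K/W
R_expanded polystyrene = L/(kA) = 0.1/(0.0333×8.98) = 0.3344 K/W
R_float glass = L/(kA) = 0.095/(1.06×8.98) = 0.00998 K/W
R_total = 0.4715 K/W
Q = ΔT / R_total = 29 / 0.4715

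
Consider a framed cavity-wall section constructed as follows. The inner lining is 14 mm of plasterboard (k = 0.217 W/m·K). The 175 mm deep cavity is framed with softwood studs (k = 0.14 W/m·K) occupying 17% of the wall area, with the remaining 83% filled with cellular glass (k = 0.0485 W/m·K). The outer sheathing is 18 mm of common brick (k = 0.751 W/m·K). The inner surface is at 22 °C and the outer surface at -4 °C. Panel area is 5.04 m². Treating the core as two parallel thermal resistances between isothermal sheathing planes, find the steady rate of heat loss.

Q ≈ 46.5 W

Sheathing layers in series; stud and cavity paths in parallel between them.
R_inner = 0.014/(0.217×5.04) = 0.0128 K/W
R_stud  = 0.175/(0.14×0.17×5.04) = 1.459 K/W
R_cav   = 0.175/(0.0485×0.83×5.04) = 0.8626 K/W
1/R_core = 1/R_stud + 1/R_cav → R_core = 0.5421 K/W
R_outer = 0.018/(0.751×5.04) = 0.004756 K/W
R_total = 0.5596 K/W
Q = ΔT/R_total = 26/0.5596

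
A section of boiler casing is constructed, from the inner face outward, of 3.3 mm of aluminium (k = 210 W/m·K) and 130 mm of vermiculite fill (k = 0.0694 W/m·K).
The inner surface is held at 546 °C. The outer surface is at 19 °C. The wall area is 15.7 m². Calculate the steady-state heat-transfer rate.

Q ≈ 4420 W

Model the wall as resistances in series:
R_aluminium = L/(kA) = 0.0033/(210×15.7) = 1.001×10^-6 K/W
R_vermiculite fill = L/(kA) = 0.13/(0.0694×15.7) = 0.1193 K/W
R_total = 0.1193 K/W
Q = ΔT / R_total = 527 / 0.1193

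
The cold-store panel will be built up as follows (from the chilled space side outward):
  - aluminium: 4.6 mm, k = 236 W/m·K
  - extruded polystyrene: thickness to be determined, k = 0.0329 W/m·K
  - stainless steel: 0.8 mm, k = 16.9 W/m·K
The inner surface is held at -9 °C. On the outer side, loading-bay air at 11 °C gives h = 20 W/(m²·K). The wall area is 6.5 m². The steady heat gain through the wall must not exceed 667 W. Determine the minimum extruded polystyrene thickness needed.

Series thermal resistances:
R_aluminium = L/(kA) = 0.0046/(236×6.5) = 2.999×10^-6 K/W
R_stainless steel = L/(kA) = 0.0008/(16.9×6.5) = 7.283×10^-6 K/W
R_outer film = 1/(h_o·A) = 1/(20×6.5) = 0.007692 K/W
Sum of the known resistances R_other = 0.007703 K/W
Required total resistance R_tot = ΔT/Q_allow = 20/667 = 0.02999 K/W
R_extruded polystyrene = R_tot − R_other = 0.02228 K/W
L = R·k·A = 0.02228×0.0329×6.5

L ≈ 4.77 mm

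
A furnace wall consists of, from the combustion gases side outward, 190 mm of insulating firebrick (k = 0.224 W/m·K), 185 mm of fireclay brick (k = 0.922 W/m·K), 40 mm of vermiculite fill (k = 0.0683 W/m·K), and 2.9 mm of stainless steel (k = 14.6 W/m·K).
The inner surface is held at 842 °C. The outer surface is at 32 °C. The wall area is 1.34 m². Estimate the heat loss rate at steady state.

Q ≈ 664 W

Treating each layer as a thermal resistance in series:
R_insulating firebrick = L/(kA) = 0.19/(0.224×1.34) = 0.633 K/W
R_fireclay brick = L/(kA) = 0.185/(0.922×1.34) = 0.1497 K/W
R_vermiculite fill = L/(kA) = 0.04/(0.0683×1.34) = 0.4371 K/W
R_stainless steel = L/(kA) = 0.0029/(14.6×1.34) = 1.482×10^-4 K/W
R_total = 1.22 K/W
Q = ΔT / R_total = 810 / 1.22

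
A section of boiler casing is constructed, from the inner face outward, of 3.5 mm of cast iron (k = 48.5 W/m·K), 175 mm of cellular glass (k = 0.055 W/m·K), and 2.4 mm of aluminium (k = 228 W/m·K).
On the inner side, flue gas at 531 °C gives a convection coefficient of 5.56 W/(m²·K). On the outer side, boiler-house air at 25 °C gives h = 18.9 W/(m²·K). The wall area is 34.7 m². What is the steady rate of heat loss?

Q ≈ 5140 W

Model the wall as resistances in series:
R_inner film = 1/(h_i·A) = 1/(5.56×34.7) = 0.005183 K/W
R_cast iron = L/(kA) = 0.0035/(48.5×34.7) = 2.08×10^-6 K/W
R_cellular glass = L/(kA) = 0.175/(0.055×34.7) = 0.0917 K/W
R_aluminium = L/(kA) = 0.0024/(228×34.7) = 3.034×10^-7 K/W
R_outer film = 1/(h_o·A) = 1/(18.9×34.7) = 0.001525 K/W
R_total = 0.09841 K/W
Q = ΔT / R_total = 506 / 0.09841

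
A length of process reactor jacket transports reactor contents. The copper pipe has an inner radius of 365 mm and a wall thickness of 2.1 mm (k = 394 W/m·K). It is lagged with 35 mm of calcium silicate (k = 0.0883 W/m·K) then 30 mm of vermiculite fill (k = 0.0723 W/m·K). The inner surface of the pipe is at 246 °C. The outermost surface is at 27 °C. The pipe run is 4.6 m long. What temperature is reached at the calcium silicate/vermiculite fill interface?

Radial resistances (cylindrical: R_cond = ln(r_o/r_i)/(2πkL), R_conv = 1/(h·2πrL)):
R_copper pipe wall = ln(367.1/365)/(2π×394×4.6) = 5.038×10^-7 K/W
R_calcium silicate = ln(402.1/367.1)/(2π×0.0883×4.6) = 0.03568 K/W
R_vermiculite fill = ln(432.1/402.1)/(2π×0.0723×4.6) = 0.03443 K/W
R_total = 0.07012 K/W
Q = ΔT/R_total = 219/0.07012
Q = 3120 W
T_interface = T_inner − Q·ΣR(inner→interface) = 246 − 3120×0.03568

T ≈ 135 °C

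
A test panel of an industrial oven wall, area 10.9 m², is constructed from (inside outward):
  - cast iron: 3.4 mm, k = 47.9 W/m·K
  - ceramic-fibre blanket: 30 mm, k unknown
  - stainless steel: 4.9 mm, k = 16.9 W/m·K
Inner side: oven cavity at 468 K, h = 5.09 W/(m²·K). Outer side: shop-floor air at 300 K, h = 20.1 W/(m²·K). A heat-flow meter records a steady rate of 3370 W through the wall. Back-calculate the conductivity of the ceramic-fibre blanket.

k ≈ 0.101 W/(m·K)

Treating each layer as a thermal resistance in series:
R_inner film = 1/(h_i·A) = 1/(5.09×10.9) = 0.01802 K/W
R_cast iron = L/(kA) = 0.0034/(47.9×10.9) = 6.512×10^-6 K/W
R_stainless steel = L/(kA) = 0.0049/(16.9×10.9) = 2.66×10^-5 K/W
R_outer film = 1/(h_o·A) = 1/(20.1×10.9) = 0.004564 K/W
Sum of known resistances R_other = 0.02262 K/W
Total R = ΔT/Q = 168/3370 = 0.04985 K/W
R_ceramic-fibre blanket = R_total − R_other = 0.02723 K/W
k = L/(R·A) = 0.03/(0.02723×10.9)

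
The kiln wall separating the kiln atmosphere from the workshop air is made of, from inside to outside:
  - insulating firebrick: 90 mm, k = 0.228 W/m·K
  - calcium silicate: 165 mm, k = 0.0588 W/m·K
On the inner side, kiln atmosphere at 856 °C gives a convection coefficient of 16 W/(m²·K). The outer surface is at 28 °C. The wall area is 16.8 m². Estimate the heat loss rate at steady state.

Q ≈ 4260 W

Using the resistance-network approach (series):
R_inner film = 1/(h_i·A) = 1/(16×16.8) = 0.00372 K/W
R_insulating firebrick = L/(kA) = 0.09/(0.228×16.8) = 0.0235 K/W
R_calcium silicate = L/(kA) = 0.165/(0.0588×16.8) = 0.167 K/W
R_total = 0.1942 K/W
Q = ΔT / R_total = 828 / 0.1942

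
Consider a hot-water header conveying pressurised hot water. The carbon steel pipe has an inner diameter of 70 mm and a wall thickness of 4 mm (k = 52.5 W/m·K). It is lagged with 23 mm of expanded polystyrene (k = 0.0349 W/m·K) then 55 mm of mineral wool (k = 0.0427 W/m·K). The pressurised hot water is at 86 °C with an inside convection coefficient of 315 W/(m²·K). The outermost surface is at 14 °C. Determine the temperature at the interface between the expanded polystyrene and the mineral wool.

Cylindrical conduction, so R = ln(r₂/r₁)/(2πkL) per layer, in series:
R_inner film = 1/(h_i·2πr₁L) = 1/(315×2π×0.035×1) = 0.01444 K/W
R_carbon steel pipe wall = ln(39/35)/(2π×52.5×1) = 3.281×10^-4 K/W
R_expanded polystyrene = ln(62/39)/(2π×0.0349×1) = 2.114 K/W
R_mineral wool = ln(117/62)/(2π×0.0427×1) = 2.367 K/W
R_total = 4.496 K/W
Q = ΔT/R_total = 72/4.496
Q = 16 W/m
T_interface = T_inner − Q·ΣR(inner→interface) = 86 − 16×2.129

T ≈ 51.9 °C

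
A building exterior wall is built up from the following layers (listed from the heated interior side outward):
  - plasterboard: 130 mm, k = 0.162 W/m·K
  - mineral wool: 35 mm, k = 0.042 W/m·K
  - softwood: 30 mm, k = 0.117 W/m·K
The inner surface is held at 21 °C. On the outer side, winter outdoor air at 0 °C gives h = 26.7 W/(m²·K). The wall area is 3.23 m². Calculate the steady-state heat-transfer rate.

Treating each layer as a thermal resistance in series:
R_plasterboard = L/(kA) = 0.13/(0.162×3.23) = 0.2484 K/W
R_mineral wool = L/(kA) = 0.035/(0.042×3.23) = 0.258 K/W
R_softwood = L/(kA) = 0.03/(0.117×3.23) = 0.07938 K/W
R_outer film = 1/(h_o·A) = 1/(26.7×3.23) = 0.0116 K/W
R_total = 0.5974 K/W
Q = ΔT / R_total = 21 / 0.5974

Q ≈ 35.2 W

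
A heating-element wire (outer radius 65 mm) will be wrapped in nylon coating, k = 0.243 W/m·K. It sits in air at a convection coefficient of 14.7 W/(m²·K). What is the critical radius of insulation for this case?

For a cylinder r_cr = k/h = 0.243/14.7
r_cr = 16.5 mm; since the bare radius (65 mm) is above r_cr, any added insulation will reduce heat loss.

r_cr ≈ 16.5 mm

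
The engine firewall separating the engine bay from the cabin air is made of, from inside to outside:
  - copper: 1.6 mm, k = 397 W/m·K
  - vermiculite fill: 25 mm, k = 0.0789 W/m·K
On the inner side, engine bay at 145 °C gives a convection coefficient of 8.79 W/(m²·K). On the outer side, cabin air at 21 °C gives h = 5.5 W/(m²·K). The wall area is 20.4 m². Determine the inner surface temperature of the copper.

Series thermal resistances:
R_inner film = 1/(h_i·A) = 1/(8.79×20.4) = 0.005577 K/W
R_copper = L/(kA) = 0.0016/(397×20.4) = 1.976×10^-7 K/W
R_vermiculite fill = L/(kA) = 0.025/(0.0789×20.4) = 0.01553 K/W
R_outer film = 1/(h_o·A) = 1/(5.5×20.4) = 0.008913 K/W
R_total = 0.03002 K/W;  Q = ΔT/R_total = 124/0.03002 = 4130 W
T_interface = T_inner − Q·ΣR(inner→interface) = 145 − 4130×0.005577

T ≈ 122 °C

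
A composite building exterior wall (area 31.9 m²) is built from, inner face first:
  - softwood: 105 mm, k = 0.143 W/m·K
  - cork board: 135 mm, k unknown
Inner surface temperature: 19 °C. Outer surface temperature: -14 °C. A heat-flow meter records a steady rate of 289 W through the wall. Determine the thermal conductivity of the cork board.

Model the wall as resistances in series:
R_softwood = L/(kA) = 0.105/(0.143×31.9) = 0.02302 K/W
Sum of known resistances R_other = 0.02302 K/W
Total R = ΔT/Q = 33/289 = 0.1142 K/W
R_cork board = R_total − R_other = 0.09117 K/W
k = L/(R·A) = 0.135/(0.09117×31.9)

k ≈ 0.0464 W/(m·K)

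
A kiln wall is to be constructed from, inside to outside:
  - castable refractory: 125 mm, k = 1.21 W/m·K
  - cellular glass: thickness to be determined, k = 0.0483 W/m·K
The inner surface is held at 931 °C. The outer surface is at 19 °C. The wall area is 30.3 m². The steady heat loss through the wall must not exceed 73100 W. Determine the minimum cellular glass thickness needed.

Series thermal resistances:
R_castable refractory = L/(kA) = 0.125/(1.21×30.3) = 0.003409 K/W
Sum of the known resistances R_other = 0.003409 K/W
Required total resistance R_tot = ΔT/Q_allow = 912/73100 = 0.01248 K/W
R_cellular glass = R_tot − R_other = 0.009067 K/W
L = R·k·A = 0.009067×0.0483×30.3

L ≈ 13.3 mm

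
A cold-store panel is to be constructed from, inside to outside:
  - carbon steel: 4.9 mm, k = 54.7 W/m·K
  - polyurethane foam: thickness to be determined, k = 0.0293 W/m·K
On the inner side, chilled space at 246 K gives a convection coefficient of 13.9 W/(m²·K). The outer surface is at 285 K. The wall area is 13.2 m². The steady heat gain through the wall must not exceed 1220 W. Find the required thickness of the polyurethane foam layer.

L ≈ 10.3 mm

Thermal resistances in series:
R_inner film = 1/(h_i·A) = 1/(13.9×13.2) = 0.00545 K/W
R_carbon steel = L/(kA) = 0.0049/(54.7×13.2) = 6.786×10^-6 K/W
Sum of the known resistances R_other = 0.005457 K/W
Required total resistance R_tot = ΔT/Q_allow = 39/1220 = 0.03197 K/W
R_polyurethane foam = R_tot − R_other = 0.02651 K/W
L = R·k·A = 0.02651×0.0293×13.2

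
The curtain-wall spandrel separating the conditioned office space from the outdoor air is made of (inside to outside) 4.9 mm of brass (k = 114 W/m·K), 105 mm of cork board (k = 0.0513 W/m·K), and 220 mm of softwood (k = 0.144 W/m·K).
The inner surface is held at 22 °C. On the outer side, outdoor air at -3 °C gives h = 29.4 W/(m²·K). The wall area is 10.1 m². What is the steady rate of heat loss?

Q ≈ 70 W

Treating each layer as a thermal resistance in series:
R_brass = L/(kA) = 0.0049/(114×10.1) = 4.256×10^-6 K/W
R_cork board = L/(kA) = 0.105/(0.0513×10.1) = 0.2027 K/W
R_softwood = L/(kA) = 0.22/(0.144×10.1) = 0.1513 K/W
R_outer film = 1/(h_o·A) = 1/(29.4×10.1) = 0.003368 K/W
R_total = 0.3573 K/W
Q = ΔT / R_total = 25 / 0.3573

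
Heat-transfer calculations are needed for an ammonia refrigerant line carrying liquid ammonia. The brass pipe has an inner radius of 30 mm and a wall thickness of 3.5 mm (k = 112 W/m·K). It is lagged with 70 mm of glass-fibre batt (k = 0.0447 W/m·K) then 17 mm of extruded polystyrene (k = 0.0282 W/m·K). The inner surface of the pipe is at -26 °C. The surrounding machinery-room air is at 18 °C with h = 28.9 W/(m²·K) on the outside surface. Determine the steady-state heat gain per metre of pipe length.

Per-layer cylindrical resistances, series-summed:
R_brass pipe wall = ln(33.5/30)/(2π×112×1) = 1.568×10^-4 K/W
R_glass-fibre batt = ln(103.5/33.5)/(2π×0.0447×1) = 4.016 K/W
R_extruded polystyrene = ln(120.5/103.5)/(2π×0.0282×1) = 0.8583 K/W
R_outer film = 1/(h_o·2πr_oL) = 1/(28.9×2π×0.1205×1) = 0.0457 K/W
R_total = 4.921 K/W
Q = ΔT/R_total = 44/4.921

q′ ≈ 8.94 W/m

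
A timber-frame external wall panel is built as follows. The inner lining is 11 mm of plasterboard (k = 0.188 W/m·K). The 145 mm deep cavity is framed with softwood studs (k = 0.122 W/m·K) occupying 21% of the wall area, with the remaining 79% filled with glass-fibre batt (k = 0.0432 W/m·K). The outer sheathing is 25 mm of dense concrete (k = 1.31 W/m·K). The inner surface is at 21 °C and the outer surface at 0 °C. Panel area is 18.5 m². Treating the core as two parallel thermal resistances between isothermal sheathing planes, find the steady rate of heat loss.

Q ≈ 155 W

Sheathing layers in series; stud and cavity paths in parallel between them.
R_inner = 0.011/(0.188×18.5) = 0.003163 K/W
R_stud  = 0.145/(0.122×0.21×18.5) = 0.3059 K/W
R_cav   = 0.145/(0.0432×0.79×18.5) = 0.2297 K/W
1/R_core = 1/R_stud + 1/R_cav → R_core = 0.1312 K/W
R_outer = 0.025/(1.31×18.5) = 0.001032 K/W
R_total = 0.1354 K/W
Q = ΔT/R_total = 21/0.1354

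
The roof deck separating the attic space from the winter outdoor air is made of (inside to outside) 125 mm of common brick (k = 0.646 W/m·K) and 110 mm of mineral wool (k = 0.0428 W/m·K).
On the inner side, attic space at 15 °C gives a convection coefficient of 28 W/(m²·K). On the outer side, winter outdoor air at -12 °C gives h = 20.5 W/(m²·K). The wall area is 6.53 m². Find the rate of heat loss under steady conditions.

Model the wall as resistances in series:
R_inner film = 1/(h_i·A) = 1/(28×6.53) = 0.005469 K/W
R_common brick = L/(kA) = 0.125/(0.646×6.53) = 0.02963 K/W
R_mineral wool = L/(kA) = 0.11/(0.0428×6.53) = 0.3936 K/W
R_outer film = 1/(h_o·A) = 1/(20.5×6.53) = 0.00747 K/W
R_total = 0.4362 K/W
Q = ΔT / R_total = 27 / 0.4362

Q ≈ 61.9 W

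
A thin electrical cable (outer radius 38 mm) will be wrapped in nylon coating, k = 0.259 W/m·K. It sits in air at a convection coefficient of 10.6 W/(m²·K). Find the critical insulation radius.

r_cr ≈ 24.4 mm

For a cylinder r_cr = k/h = 0.259/10.6
r_cr = 24.4 mm; since the bare radius (38 mm) is above r_cr, any added insulation will reduce heat loss.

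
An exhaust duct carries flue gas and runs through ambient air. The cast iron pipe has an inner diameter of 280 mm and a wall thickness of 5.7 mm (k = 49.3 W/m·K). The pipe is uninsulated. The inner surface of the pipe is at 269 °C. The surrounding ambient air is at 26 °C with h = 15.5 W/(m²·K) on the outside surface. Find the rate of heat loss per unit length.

q′ ≈ 3440 W/m

Cylindrical conduction, so R = ln(r₂/r₁)/(2πkL) per layer, in series:
R_cast iron pipe wall = ln(145.7/140)/(2π×49.3×1) = 1.288×10^-4 K/W
R_outer film = 1/(h_o·2πr_oL) = 1/(15.5×2π×0.1457×1) = 0.07047 K/W
R_total = 0.0706 K/W
Q = ΔT/R_total = 243/0.0706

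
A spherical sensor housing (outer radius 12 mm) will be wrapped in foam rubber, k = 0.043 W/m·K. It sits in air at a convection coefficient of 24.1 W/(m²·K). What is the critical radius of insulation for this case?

For a sphere r_cr = 2k/h = 2×0.043/24.1
r_cr = 3.57 mm; since the bare radius (12 mm) is above r_cr, any added insulation will reduce heat loss.

r_cr ≈ 3.57 mm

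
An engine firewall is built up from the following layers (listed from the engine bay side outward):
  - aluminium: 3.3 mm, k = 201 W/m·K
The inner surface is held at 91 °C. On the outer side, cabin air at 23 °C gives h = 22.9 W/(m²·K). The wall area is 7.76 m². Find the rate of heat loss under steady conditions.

Q ≈ 12100 W

Series thermal resistances:
R_aluminium = L/(kA) = 0.0033/(201×7.76) = 2.116×10^-6 K/W
R_outer film = 1/(h_o·A) = 1/(22.9×7.76) = 0.005627 K/W
R_total = 0.005629 K/W
Q = ΔT / R_total = 68 / 0.005629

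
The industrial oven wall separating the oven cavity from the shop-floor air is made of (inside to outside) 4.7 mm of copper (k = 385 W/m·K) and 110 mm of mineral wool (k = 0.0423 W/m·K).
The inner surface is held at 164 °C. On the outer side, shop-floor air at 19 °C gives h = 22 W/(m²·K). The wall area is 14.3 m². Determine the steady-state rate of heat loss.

Thermal resistances in series:
R_copper = L/(kA) = 0.0047/(385×14.3) = 8.537×10^-7 K/W
R_mineral wool = L/(kA) = 0.11/(0.0423×14.3) = 0.1819 K/W
R_outer film = 1/(h_o·A) = 1/(22×14.3) = 0.003179 K/W
R_total = 0.185 K/W
Q = ΔT / R_total = 145 / 0.185

Q ≈ 784 W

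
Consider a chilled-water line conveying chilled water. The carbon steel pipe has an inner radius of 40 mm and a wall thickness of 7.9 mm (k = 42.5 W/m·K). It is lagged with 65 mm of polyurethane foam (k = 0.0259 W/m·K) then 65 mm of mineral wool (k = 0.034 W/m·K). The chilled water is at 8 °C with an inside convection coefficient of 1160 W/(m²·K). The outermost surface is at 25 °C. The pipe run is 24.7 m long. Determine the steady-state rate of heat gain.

Q ≈ 56.7 W

Treating each annulus and film as a series resistance:
R_inner film = 1/(h_i·2πr₁L) = 1/(1160×2π×0.04×24.7) = 1.389×10^-4 K/W
R_carbon steel pipe wall = ln(47.9/40)/(2π×42.5×24.7) = 2.733×10^-5 K/W
R_polyurethane foam = ln(112.9/47.9)/(2π×0.0259×24.7) = 0.2133 K/W
R_mineral wool = ln(177.9/112.9)/(2π×0.034×24.7) = 0.08618 K/W
R_total = 0.2996 K/W
Q = ΔT/R_total = 17/0.2996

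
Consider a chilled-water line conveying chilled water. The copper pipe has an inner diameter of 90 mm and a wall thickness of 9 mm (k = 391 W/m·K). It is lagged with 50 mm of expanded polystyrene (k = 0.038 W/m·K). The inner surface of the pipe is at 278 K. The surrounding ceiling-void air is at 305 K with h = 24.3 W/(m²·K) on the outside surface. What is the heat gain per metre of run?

q′ ≈ 9.62 W/m

Treating each annulus and film as a series resistance:
R_copper pipe wall = ln(54/45)/(2π×391×1) = 7.421×10^-5 K/W
R_expanded polystyrene = ln(104/54)/(2π×0.038×1) = 2.745 K/W
R_outer film = 1/(h_o·2πr_oL) = 1/(24.3×2π×0.104×1) = 0.06298 K/W
R_total = 2.808 K/W
Q = ΔT/R_total = 27/2.808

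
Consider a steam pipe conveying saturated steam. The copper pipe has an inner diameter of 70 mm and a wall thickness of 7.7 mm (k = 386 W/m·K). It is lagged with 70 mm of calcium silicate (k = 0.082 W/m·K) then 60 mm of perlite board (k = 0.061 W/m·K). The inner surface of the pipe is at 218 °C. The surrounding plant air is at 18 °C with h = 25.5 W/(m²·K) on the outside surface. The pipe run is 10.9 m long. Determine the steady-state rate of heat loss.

Q ≈ 719 W

Radial resistances (cylindrical: R_cond = ln(r_o/r_i)/(2πkL), R_conv = 1/(h·2πrL)):
R_copper pipe wall = ln(42.7/35)/(2π×386×10.9) = 7.522×10^-6 K/W
R_calcium silicate = ln(112.7/42.7)/(2π×0.082×10.9) = 0.1728 K/W
R_perlite board = ln(172.7/112.7)/(2π×0.061×10.9) = 0.1022 K/W
R_outer film = 1/(h_o·2πr_oL) = 1/(25.5×2π×0.1727×10.9) = 0.003316 K/W
R_total = 0.2783 K/W
Q = ΔT/R_total = 200/0.2783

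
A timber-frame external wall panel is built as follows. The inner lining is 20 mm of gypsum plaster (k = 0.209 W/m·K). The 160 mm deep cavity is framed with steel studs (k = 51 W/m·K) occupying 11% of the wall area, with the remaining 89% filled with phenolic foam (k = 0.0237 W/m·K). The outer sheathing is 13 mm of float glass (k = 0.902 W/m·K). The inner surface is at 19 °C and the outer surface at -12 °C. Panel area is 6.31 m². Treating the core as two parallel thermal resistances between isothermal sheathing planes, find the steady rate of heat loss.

Sheathing layers in series; stud and cavity paths in parallel between them.
R_inner = 0.02/(0.209×6.31) = 0.01517 K/W
R_stud  = 0.16/(51×0.11×6.31) = 0.00452 K/W
R_cav   = 0.16/(0.0237×0.89×6.31) = 1.202 K/W
1/R_core = 1/R_stud + 1/R_cav → R_core = 0.004503 K/W
R_outer = 0.013/(0.902×6.31) = 0.002284 K/W
R_total = 0.02195 K/W
Q = ΔT/R_total = 31/0.02195

Q ≈ 1410 W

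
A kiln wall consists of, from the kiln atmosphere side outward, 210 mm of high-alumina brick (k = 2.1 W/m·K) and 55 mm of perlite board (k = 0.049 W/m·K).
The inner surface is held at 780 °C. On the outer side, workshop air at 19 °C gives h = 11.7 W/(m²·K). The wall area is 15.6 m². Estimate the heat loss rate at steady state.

Using the resistance-network approach (series):
R_high-alumina brick = L/(kA) = 0.21/(2.1×15.6) = 0.00641 K/W
R_perlite board = L/(kA) = 0.055/(0.049×15.6) = 0.07195 K/W
R_outer film = 1/(h_o·A) = 1/(11.7×15.6) = 0.005479 K/W
R_total = 0.08384 K/W
Q = ΔT / R_total = 761 / 0.08384

Q ≈ 9080 W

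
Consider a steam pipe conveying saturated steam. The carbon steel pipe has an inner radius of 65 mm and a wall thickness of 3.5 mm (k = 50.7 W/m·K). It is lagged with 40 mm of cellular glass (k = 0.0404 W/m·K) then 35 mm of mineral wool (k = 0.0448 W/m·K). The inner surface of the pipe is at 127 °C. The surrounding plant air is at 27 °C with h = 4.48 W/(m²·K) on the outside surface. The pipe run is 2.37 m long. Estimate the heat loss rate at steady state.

Q ≈ 77.6 W

Cylindrical conduction, so R = ln(r₂/r₁)/(2πkL) per layer, in series:
R_carbon steel pipe wall = ln(68.5/65)/(2π×50.7×2.37) = 6.947×10^-5 K/W
R_cellular glass = ln(108.5/68.5)/(2π×0.0404×2.37) = 0.7645 K/W
R_mineral wool = ln(143.5/108.5)/(2π×0.0448×2.37) = 0.4191 K/W
R_outer film = 1/(h_o·2πr_oL) = 1/(4.48×2π×0.1435×2.37) = 0.1045 K/W
R_total = 1.288 K/W
Q = ΔT/R_total = 100/1.288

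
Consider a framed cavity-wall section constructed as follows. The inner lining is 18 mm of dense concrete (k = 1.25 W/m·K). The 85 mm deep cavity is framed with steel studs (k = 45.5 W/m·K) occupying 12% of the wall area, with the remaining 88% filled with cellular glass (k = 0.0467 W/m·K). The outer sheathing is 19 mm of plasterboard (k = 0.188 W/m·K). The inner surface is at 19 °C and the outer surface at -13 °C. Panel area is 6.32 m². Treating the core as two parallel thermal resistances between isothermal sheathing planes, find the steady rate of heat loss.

Sheathing layers in series; stud and cavity paths in parallel between them.
R_inner = 0.018/(1.25×6.32) = 0.002278 K/W
R_stud  = 0.085/(45.5×0.12×6.32) = 0.002463 K/W
R_cav   = 0.085/(0.0467×0.88×6.32) = 0.3273 K/W
1/R_core = 1/R_stud + 1/R_cav → R_core = 0.002445 K/W
R_outer = 0.019/(0.188×6.32) = 0.01599 K/W
R_total = 0.02071 K/W
Q = ΔT/R_total = 32/0.02071

Q ≈ 1540 W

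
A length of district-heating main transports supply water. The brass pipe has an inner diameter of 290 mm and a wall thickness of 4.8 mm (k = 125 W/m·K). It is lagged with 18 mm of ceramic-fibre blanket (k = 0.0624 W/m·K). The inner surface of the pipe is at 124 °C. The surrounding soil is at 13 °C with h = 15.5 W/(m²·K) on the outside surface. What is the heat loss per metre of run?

q′ ≈ 317 W/m

Cylindrical conduction, so R = ln(r₂/r₁)/(2πkL) per layer, in series:
R_brass pipe wall = ln(149.8/145)/(2π×125×1) = 4.147×10^-5 K/W
R_ceramic-fibre blanket = ln(167.8/149.8)/(2π×0.0624×1) = 0.2894 K/W
R_outer film = 1/(h_o·2πr_oL) = 1/(15.5×2π×0.1678×1) = 0.06119 K/W
R_total = 0.3507 K/W
Q = ΔT/R_total = 111/0.3507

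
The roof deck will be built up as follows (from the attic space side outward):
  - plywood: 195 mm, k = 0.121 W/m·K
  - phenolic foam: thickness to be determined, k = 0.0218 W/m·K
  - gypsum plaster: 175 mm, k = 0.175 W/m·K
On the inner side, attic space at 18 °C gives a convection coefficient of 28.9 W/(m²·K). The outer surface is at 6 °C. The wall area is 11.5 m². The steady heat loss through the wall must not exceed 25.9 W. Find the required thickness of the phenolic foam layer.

L ≈ 58.5 mm

Using the resistance-network approach (series):
R_inner film = 1/(h_i·A) = 1/(28.9×11.5) = 0.003009 K/W
R_plywood = L/(kA) = 0.195/(0.121×11.5) = 0.1401 K/W
R_gypsum plaster = L/(kA) = 0.175/(0.175×11.5) = 0.08696 K/W
Sum of the known resistances R_other = 0.2301 K/W
Required total resistance R_tot = ΔT/Q_allow = 12/25.9 = 0.4633 K/W
R_phenolic foam = R_tot − R_other = 0.2332 K/W
L = R·k·A = 0.2332×0.0218×11.5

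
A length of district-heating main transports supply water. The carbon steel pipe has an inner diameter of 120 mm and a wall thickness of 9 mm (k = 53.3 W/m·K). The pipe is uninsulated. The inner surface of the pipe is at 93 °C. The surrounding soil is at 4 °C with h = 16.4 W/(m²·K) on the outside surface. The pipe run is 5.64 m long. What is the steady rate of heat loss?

For a radial system each layer contributes R = ln(r_out/r_in)/(2πkL); films add R = 1/(hA).
R_carbon steel pipe wall = ln(69/60)/(2π×53.3×5.64) = 7.4×10^-5 K/W
R_outer film = 1/(h_o·2πr_oL) = 1/(16.4×2π×0.069×5.64) = 0.02494 K/W
R_total = 0.02501 K/W
Q = ΔT/R_total = 89/0.02501

Q ≈ 3560 W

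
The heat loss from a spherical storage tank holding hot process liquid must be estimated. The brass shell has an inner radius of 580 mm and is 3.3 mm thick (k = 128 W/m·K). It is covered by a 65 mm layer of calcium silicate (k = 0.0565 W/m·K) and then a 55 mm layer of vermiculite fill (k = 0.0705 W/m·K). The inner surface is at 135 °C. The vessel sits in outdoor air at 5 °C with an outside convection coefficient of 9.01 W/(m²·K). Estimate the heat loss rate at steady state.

Spherical conduction: R = (1/r_in − 1/r_out)/(4πk) per layer; series-sum.
R_brass shell = (1/0.58 − 1/0.5833)/(4π×128) = 6.064×10^-6 K/W
R_calcium silicate = (1/0.5833 − 1/0.6483)/(4π×0.0565) = 0.2421 K/W
R_vermiculite fill = (1/0.6483 − 1/0.7033)/(4π×0.0705) = 0.1362 K/W
R_outer film = 1/(h·4πr_o²) = 1/(9.01×4π×0.7033²) = 0.01786 K/W
R_total = 0.3961 K/W
Q = ΔT/R_total = 130/0.3961

Q ≈ 328 W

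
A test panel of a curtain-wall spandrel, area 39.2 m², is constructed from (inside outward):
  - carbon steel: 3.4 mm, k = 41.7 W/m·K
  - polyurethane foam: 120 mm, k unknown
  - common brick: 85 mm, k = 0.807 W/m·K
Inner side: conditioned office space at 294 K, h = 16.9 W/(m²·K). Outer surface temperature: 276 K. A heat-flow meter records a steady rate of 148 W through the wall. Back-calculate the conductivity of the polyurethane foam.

Series thermal resistances:
R_inner film = 1/(h_i·A) = 1/(16.9×39.2) = 0.001509 K/W
R_carbon steel = L/(kA) = 0.0034/(41.7×39.2) = 2.08×10^-6 K/W
R_common brick = L/(kA) = 0.085/(0.807×39.2) = 0.002687 K/W
Sum of known resistances R_other = 0.004199 K/W
Total R = ΔT/Q = 18/148 = 0.1216 K/W
R_polyurethane foam = R_total − R_other = 0.1174 K/W
k = L/(R·A) = 0.12/(0.1174×39.2)

k ≈ 0.0261 W/(m·K)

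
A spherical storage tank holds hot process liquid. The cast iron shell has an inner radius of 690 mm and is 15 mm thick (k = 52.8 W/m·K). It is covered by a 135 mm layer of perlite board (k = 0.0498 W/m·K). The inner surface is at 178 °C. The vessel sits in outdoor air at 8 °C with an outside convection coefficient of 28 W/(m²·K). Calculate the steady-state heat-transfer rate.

Q ≈ 462 W

Spherical conduction: R = (1/r_in − 1/r_out)/(4πk) per layer; series-sum.
R_cast iron shell = (1/0.69 − 1/0.705)/(4π×52.8) = 4.647×10^-5 K/W
R_perlite board = (1/0.705 − 1/0.84)/(4π×0.0498) = 0.3643 K/W
R_outer film = 1/(h·4πr_o²) = 1/(28×4π×0.84²) = 0.004028 K/W
R_total = 0.3683 K/W
Q = ΔT/R_total = 170/0.3683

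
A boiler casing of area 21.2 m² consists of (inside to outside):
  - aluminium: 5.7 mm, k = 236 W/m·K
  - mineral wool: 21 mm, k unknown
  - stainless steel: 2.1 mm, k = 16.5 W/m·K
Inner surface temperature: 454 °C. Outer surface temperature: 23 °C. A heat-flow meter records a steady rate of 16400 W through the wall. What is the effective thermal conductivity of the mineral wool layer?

Treating each layer as a thermal resistance in series:
R_aluminium = L/(kA) = 0.0057/(236×21.2) = 1.139×10^-6 K/W
R_stainless steel = L/(kA) = 0.0021/(16.5×21.2) = 6.003×10^-6 K/W
Sum of known resistances R_other = 7.143×10^-6 K/W
Total R = ΔT/Q = 431/16400 = 0.02628 K/W
R_mineral wool = R_total − R_other = 0.02627 K/W
k = L/(R·A) = 0.021/(0.02627×21.2)

k ≈ 0.0377 W/(m·K)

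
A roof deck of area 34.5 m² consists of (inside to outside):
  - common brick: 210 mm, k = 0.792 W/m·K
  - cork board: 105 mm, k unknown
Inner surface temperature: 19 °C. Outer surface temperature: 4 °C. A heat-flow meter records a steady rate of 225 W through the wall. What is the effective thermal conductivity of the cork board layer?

Treating each layer as a thermal resistance in series:
R_common brick = L/(kA) = 0.21/(0.792×34.5) = 0.007686 K/W
Sum of known resistances R_other = 0.007686 K/W
Total R = ΔT/Q = 15/225 = 0.06667 K/W
R_cork board = R_total − R_other = 0.05898 K/W
k = L/(R·A) = 0.105/(0.05898×34.5)

k ≈ 0.0516 W/(m·K)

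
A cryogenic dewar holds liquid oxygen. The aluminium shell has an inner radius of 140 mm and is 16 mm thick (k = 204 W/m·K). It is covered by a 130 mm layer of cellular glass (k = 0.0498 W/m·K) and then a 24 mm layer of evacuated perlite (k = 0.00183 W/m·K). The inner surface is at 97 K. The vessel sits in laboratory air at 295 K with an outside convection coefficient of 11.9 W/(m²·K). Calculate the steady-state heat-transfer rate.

Q ≈ 12 W

For a spherical shell R = (1/r₁ − 1/r₂)/(4πk); film R = 1/(h·4πr²). In series:
R_aluminium shell = (1/0.14 − 1/0.156)/(4π×204) = 2.858×10^-4 K/W
R_cellular glass = (1/0.156 − 1/0.286)/(4π×0.0498) = 4.656 K/W
R_evacuated perlite = (1/0.286 − 1/0.31)/(4π×0.00183) = 11.77 K/W
R_outer film = 1/(h·4πr_o²) = 1/(11.9×4π×0.31²) = 0.06959 K/W
R_total = 16.5 K/W
Q = ΔT/R_total = 198/16.5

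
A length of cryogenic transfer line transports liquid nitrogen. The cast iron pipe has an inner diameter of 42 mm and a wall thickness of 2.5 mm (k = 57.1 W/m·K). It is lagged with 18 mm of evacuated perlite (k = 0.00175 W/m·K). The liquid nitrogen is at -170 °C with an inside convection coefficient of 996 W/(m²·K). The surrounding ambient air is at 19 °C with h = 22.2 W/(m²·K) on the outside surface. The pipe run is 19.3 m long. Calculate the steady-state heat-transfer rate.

Cylindrical conduction, so R = ln(r₂/r₁)/(2πkL) per layer, in series:
R_inner film = 1/(h_i·2πr₁L) = 1/(996×2π×0.021×19.3) = 3.943×10^-4 K/W
R_cast iron pipe wall = ln(23.5/21)/(2π×57.1×19.3) = 1.624×10^-5 K/W
R_evacuated perlite = ln(41.5/23.5)/(2π×0.00175×19.3) = 2.68 K/W
R_outer film = 1/(h_o·2πr_oL) = 1/(22.2×2π×0.0415×19.3) = 0.008951 K/W
R_total = 2.689 K/W
Q = ΔT/R_total = 189/2.689

Q ≈ 70.3 W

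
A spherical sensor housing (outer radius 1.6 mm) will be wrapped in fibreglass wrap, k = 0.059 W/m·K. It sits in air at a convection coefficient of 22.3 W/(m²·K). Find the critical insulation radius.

r_cr ≈ 5.29 mm

For a sphere r_cr = 2k/h = 2×0.059/22.3
r_cr = 5.29 mm; since the bare radius (1.6 mm) is below r_cr, adding a thin layer of insulation will *increase* heat loss.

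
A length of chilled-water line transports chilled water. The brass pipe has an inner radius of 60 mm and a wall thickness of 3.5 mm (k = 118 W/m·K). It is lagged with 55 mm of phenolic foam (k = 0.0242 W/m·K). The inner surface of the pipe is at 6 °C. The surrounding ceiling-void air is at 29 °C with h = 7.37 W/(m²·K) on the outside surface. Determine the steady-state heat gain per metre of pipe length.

Cylindrical conduction, so R = ln(r₂/r₁)/(2πkL) per layer, in series:
R_brass pipe wall = ln(63.5/60)/(2π×118×1) = 7.647×10^-5 K/W
R_phenolic foam = ln(118.5/63.5)/(2π×0.0242×1) = 4.103 K/W
R_outer film = 1/(h_o·2πr_oL) = 1/(7.37×2π×0.1185×1) = 0.1822 K/W
R_total = 4.285 K/W
Q = ΔT/R_total = 23/4.285

q′ ≈ 5.37 W/m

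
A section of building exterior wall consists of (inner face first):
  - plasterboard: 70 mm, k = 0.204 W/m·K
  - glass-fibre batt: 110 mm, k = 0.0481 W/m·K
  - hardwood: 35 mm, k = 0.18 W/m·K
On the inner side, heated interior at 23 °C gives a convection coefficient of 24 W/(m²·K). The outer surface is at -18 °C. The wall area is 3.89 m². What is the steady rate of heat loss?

Q ≈ 55.6 W

Thermal resistances in series:
R_inner film = 1/(h_i·A) = 1/(24×3.89) = 0.01071 K/W
R_plasterboard = L/(kA) = 0.07/(0.204×3.89) = 0.08821 K/W
R_glass-fibre batt = L/(kA) = 0.11/(0.0481×3.89) = 0.5879 K/W
R_hardwood = L/(kA) = 0.035/(0.18×3.89) = 0.04999 K/W
R_total = 0.7368 K/W
Q = ΔT / R_total = 41 / 0.7368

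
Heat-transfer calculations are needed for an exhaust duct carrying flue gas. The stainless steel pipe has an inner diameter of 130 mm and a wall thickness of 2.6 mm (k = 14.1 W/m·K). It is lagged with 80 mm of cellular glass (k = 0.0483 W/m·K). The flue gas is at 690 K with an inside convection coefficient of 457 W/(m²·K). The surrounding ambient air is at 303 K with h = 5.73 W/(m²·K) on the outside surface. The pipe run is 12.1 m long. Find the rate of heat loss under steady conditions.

For a radial system each layer contributes R = ln(r_out/r_in)/(2πkL); films add R = 1/(hA).
R_inner film = 1/(h_i·2πr₁L) = 1/(457×2π×0.065×12.1) = 4.428×10^-4 K/W
R_stainless steel pipe wall = ln(67.6/65)/(2π×14.1×12.1) = 3.659×10^-5 K/W
R_cellular glass = ln(147.6/67.6)/(2π×0.0483×12.1) = 0.2127 K/W
R_outer film = 1/(h_o·2πr_oL) = 1/(5.73×2π×0.1476×12.1) = 0.01555 K/W
R_total = 0.2287 K/W
Q = ΔT/R_total = 387/0.2287

Q ≈ 1690 W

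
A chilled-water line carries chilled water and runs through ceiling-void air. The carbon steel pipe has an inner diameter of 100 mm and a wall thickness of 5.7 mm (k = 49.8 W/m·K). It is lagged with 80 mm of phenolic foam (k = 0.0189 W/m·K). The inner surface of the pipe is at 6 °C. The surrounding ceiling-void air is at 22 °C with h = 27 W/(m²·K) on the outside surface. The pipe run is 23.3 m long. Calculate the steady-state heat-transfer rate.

Radial resistances (cylindrical: R_cond = ln(r_o/r_i)/(2πkL), R_conv = 1/(h·2πrL)):
R_carbon steel pipe wall = ln(55.7/50)/(2π×49.8×23.3) = 1.481×10^-5 K/W
R_phenolic foam = ln(135.7/55.7)/(2π×0.0189×23.3) = 0.3218 K/W
R_outer film = 1/(h_o·2πr_oL) = 1/(27×2π×0.1357×23.3) = 0.001864 K/W
R_total = 0.3237 K/W
Q = ΔT/R_total = 16/0.3237

Q ≈ 49.4 W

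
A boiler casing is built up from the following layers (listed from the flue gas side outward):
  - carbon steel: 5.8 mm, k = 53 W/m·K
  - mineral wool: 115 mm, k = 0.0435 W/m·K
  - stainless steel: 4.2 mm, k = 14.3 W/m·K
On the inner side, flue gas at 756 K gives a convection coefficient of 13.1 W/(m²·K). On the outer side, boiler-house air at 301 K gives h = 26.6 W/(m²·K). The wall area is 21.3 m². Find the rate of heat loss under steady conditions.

Series thermal resistances:
R_inner film = 1/(h_i·A) = 1/(13.1×21.3) = 0.003584 K/W
R_carbon steel = L/(kA) = 0.0058/(53×21.3) = 5.138×10^-6 K/W
R_mineral wool = L/(kA) = 0.115/(0.0435×21.3) = 0.1241 K/W
R_stainless steel = L/(kA) = 0.0042/(14.3×21.3) = 1.379×10^-5 K/W
R_outer film = 1/(h_o·A) = 1/(26.6×21.3) = 0.001765 K/W
R_total = 0.1295 K/W
Q = ΔT / R_total = 455 / 0.1295

Q ≈ 3510 W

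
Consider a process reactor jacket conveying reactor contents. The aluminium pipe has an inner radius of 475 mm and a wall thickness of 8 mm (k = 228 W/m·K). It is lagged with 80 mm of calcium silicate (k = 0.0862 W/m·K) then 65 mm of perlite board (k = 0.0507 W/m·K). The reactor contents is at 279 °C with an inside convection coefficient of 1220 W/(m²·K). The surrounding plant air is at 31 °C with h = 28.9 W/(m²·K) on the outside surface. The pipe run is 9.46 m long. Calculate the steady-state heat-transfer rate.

Q ≈ 3690 W

For a radial system each layer contributes R = ln(r_out/r_in)/(2πkL); films add R = 1/(hA).
R_inner film = 1/(h_i·2πr₁L) = 1/(1220×2π×0.475×9.46) = 2.903×10^-5 K/W
R_aluminium pipe wall = ln(483/475)/(2π×228×9.46) = 1.232×10^-6 K/W
R_calcium silicate = ln(563/483)/(2π×0.0862×9.46) = 0.02991 K/W
R_perlite board = ln(628/563)/(2π×0.0507×9.46) = 0.03626 K/W
R_outer film = 1/(h_o·2πr_oL) = 1/(28.9×2π×0.628×9.46) = 9.27×10^-4 K/W
R_total = 0.06713 K/W
Q = ΔT/R_total = 248/0.06713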